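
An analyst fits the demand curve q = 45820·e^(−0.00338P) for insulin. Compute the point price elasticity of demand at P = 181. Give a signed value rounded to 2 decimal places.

dq/dP = −0.00338·q = -84. At P = 181, q = 24852.1.
Ed = (dq/dP)·(P/q) = (-84) × (181/24852.1) = -0.6117…

-0.61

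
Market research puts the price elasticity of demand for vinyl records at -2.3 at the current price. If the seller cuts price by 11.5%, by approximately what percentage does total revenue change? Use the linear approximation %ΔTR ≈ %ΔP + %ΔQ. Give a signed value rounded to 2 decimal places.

+14.95%

%ΔQ ≈ Ed × %ΔP = (-2.3) × (-11.5%) = +26.4500%
%ΔTR ≈ %ΔP + %ΔQ = (-11.5%) + (+26.4500%) = +14.9500%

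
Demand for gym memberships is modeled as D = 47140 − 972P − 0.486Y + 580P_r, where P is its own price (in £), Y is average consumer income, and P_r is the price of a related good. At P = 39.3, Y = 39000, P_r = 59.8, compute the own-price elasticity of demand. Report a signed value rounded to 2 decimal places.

-1.55

At the given values, D = 47140 − 972(39.3) − 0.486(39000) + 580(59.8) = 24670.4.
∂D/∂P = −972.
E = (-972) × (39.3/24670.4) = -1.5483…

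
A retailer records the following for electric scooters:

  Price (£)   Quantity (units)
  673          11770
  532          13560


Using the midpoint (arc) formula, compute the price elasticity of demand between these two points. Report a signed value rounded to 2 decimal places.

-0.60

%ΔQ = (13560 − 11770) / [(11770 + 13560)/2] = 1790/12665 = 0.141334…
%ΔP = (532 − 673) / [(673 + 532)/2] = -141/602.5 = -0.234024…
Arc Ed = %ΔQ / %ΔP = (1790/12665) / (-141/602.5) = -0.6039…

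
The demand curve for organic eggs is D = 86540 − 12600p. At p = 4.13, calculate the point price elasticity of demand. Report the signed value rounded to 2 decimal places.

-1.51

dD/dp = −12600. At p = 4.13, D = 86540 − 12600(4.13) = 34502.
Ed = (dD/dp)·(p/D) = −12600 × (4.13/34502) = -1.5082…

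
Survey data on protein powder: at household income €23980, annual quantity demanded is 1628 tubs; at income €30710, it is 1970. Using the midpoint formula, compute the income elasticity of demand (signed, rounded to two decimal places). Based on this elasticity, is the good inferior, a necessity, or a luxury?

%ΔQ = (1970 − 1628)/[( 1628 + 1970)/2] = 342/1799 = 0.190105…
%ΔIncome = (30710 − 23980)/[( 23980 + 30710)/2] = 6730/27345 = 0.246114…
E_income = (342/1799) / (6730/27345) = 0.7724…
0 < E_income < 1 ⇒ normal good, necessity.

0.77; necessity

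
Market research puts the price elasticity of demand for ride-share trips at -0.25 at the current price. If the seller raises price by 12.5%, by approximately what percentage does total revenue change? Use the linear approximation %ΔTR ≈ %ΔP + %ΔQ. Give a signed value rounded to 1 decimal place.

%ΔQ ≈ Ed × %ΔP = (-0.25) × (+12.5%) = -3.1250%
%ΔTR ≈ %ΔP + %ΔQ = (+12.5%) + (-3.1250%) = +9.3750%

+9.4%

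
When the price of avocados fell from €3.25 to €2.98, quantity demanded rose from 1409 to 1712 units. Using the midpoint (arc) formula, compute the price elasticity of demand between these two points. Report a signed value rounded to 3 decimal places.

-2.240

%ΔQ = (1712 − 1409) / [(1409 + 1712)/2] = 303/1560.5 = 0.194168…
%ΔP = (2.98 − 3.25) / [(3.25 + 2.98)/2] = -0.27/3.115 = -0.086677…
Arc Ed = %ΔQ / %ΔP = (303/1560.5) / (-0.27/3.115) = -2.24012…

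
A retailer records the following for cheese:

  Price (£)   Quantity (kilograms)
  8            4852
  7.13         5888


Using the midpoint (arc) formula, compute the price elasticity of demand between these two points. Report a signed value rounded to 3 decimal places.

-1.678

%ΔQ = (5888 − 4852) / [(4852 + 5888)/2] = 1036/5370 = 0.192923…
%ΔP = (7.13 − 8) / [(8 + 7.13)/2] = -0.87/7.565 = -0.115003…
Arc Ed = %ΔQ / %ΔP = (1036/5370) / (-0.87/7.565) = -1.67754…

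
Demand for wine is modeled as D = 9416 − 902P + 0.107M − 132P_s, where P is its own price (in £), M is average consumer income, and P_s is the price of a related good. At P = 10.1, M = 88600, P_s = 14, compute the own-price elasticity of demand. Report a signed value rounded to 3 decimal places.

-1.148

At the given values, D = 9416 − 902(10.1) + 0.107(88600) − 132(14) = 7938.
∂D/∂P = −902.
E = (-902) × (10.1/7938) = -1.14766…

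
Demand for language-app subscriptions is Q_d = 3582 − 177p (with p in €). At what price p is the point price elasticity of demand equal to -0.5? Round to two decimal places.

Ed = −177p/(3582 − 177p). Set this equal to -0.5:
177p = 0.5·(3582 − 177p) ⇒ 177p(1 + 0.5) = 0.5·3582
p = 0.5·3582 / (177·1.5) = 6.7457…

6.75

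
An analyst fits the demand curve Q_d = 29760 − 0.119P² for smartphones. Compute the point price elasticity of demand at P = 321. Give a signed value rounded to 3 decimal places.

-1.402

dQ_d/dP = −2·0.119·P = -76.398. At P = 321, Q_d = 17498.121.
Ed = (dQ_d/dP)·(P/Q_d) = (-76.398) × (321/17498.121) = -1.40150…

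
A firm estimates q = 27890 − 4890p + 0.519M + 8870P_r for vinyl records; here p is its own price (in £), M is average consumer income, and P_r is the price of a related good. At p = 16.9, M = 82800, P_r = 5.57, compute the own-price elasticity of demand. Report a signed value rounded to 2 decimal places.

-2.20

At the given values, q = 27890 − 4890(16.9) + 0.519(82800) + 8870(5.57) = 37628.1.
∂q/∂p = −4890.
E = (-4890) × (16.9/37628.1) = -2.1962…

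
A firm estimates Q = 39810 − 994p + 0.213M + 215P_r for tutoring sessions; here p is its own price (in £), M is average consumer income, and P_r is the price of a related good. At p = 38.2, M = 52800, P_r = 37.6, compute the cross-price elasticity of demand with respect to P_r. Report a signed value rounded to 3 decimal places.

At the given values, Q = 39810 − 994(38.2) + 0.213(52800) + 215(37.6) = 21169.6.
∂Q/∂P_r = 215.
E = (215) × (37.6/21169.6) = 0.38186…

0.382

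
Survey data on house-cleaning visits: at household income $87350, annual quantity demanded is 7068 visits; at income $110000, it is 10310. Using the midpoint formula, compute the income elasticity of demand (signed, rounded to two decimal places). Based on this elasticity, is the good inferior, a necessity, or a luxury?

%ΔQ = (10310 − 7068)/[( 7068 + 10310)/2] = 3242/8689 = 0.373115…
%ΔIncome = (110000 − 87350)/[( 87350 + 110000)/2] = 22650/98675 = 0.229541…
E_income = (3242/8689) / (22650/98675) = 1.6254…
E_income > 1 ⇒ normal good, luxury.

1.63; luxury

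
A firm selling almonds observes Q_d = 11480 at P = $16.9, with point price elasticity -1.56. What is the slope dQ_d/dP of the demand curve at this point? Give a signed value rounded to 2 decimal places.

-1059.69

Ed = (dQ_d/dP)·(P/Q_d) ⇒ dQ_d/dP = Ed·Q_d/P = (-1.56)·11480/16.9 = -1059.6923…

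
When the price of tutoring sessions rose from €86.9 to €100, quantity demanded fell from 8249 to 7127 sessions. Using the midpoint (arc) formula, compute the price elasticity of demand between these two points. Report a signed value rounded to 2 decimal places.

%ΔQ = (7127 − 8249) / [(8249 + 7127)/2] = -1122/7688 = -0.145941…
%ΔP = (100 − 86.9) / [(86.9 + 100)/2] = 13.1/93.45 = 0.140181…
Arc Ed = %ΔQ / %ΔP = (-1122/7688) / (13.1/93.45) = -1.0410…

-1.04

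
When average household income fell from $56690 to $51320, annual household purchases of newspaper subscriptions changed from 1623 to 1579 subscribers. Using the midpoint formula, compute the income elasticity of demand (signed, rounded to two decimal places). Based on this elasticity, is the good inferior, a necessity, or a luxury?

0.28; necessity

%ΔQ = (1579 − 1623)/[( 1623 + 1579)/2] = -44/1601 = -0.027482…
%ΔIncome = (51320 − 56690)/[( 56690 + 51320)/2] = -5370/54005 = -0.099435…
E_income = (-44/1601) / (-5370/54005) = 0.2763…
0 < E_income < 1 ⇒ normal good, necessity.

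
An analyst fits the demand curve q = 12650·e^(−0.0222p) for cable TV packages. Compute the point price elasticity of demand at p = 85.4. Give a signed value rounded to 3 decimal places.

dq/dp = −0.0222·q = -42.1768. At p = 85.4, q = 1899.85.
Ed = (dq/dp)·(p/q) = (-42.1768) × (85.4/1899.85) = -1.89588

-1.896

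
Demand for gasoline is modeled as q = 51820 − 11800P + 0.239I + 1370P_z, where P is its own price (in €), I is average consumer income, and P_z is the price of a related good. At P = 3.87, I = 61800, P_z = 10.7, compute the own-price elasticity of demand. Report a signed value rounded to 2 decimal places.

-1.28

At the given values, q = 51820 − 11800(3.87) + 0.239(61800) + 1370(10.7) = 35583.2.
∂q/∂P = −11800.
E = (-11800) × (3.87/35583.2) = -1.2833…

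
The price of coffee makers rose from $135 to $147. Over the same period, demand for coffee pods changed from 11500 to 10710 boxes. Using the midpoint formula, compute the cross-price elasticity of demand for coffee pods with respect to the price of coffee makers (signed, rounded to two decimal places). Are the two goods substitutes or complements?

%ΔQ_{coffee pods} = (10710 − 11500)/avg = -790/11105 = -0.071139…
%ΔP_{coffee makers} = (147 − 135)/avg = 12/141 = 0.085106…
E_cross = (-790/11105) / (12/141) = -0.8358…
E_cross < 0 ⇒ the goods are complements.

-0.84; complements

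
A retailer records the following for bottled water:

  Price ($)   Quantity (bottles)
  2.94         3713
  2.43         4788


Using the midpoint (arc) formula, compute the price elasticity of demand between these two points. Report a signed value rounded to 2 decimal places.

%ΔQ = (4788 − 3713) / [(3713 + 4788)/2] = 1075/4250.5 = 0.252911…
%ΔP = (2.43 − 2.94) / [(2.94 + 2.43)/2] = -0.51/2.685 = -0.189944…
Arc Ed = %ΔQ / %ΔP = (1075/4250.5) / (-0.51/2.685) = -1.3315…

-1.33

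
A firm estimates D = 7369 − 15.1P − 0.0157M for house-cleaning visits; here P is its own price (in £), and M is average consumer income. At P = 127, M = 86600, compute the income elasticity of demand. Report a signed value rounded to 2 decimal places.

-0.33

At the given values, D = 7369 − 15.1(127) − 0.0157(86600) = 4091.68.
∂D/∂M = -0.0157.
E = (-0.0157) × (86600/4091.68) = -0.3322…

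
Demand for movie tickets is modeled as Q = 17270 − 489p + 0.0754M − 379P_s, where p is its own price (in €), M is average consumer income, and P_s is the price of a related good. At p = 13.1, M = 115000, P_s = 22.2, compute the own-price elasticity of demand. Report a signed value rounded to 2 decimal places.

-0.58

At the given values, Q = 17270 − 489(13.1) + 0.0754(115000) − 379(22.2) = 11121.3.
∂Q/∂p = −489.
E = (-489) × (13.1/11121.3) = -0.5760…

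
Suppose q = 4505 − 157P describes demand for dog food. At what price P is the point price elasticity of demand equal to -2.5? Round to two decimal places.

Ed = −157P/(4505 − 157P). Set this equal to -2.5:
157P = 2.5·(4505 − 157P) ⇒ 157P(1 + 2.5) = 2.5·4505
P = 2.5·4505 / (157·3.5) = 20.4959…

20.50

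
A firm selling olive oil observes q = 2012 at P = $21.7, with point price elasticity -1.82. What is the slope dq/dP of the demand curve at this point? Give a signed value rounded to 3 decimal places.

Ed = (dq/dP)·(P/q) ⇒ dq/dP = Ed·q/P = (-1.82)·2012/21.7 = -168.74838…

-168.748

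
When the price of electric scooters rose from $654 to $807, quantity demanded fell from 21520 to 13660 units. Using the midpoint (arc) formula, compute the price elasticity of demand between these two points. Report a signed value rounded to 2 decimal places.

-2.13

%ΔQ = (13660 − 21520) / [(21520 + 13660)/2] = -7860/17590 = -0.446844…
%ΔP = (807 − 654) / [(654 + 807)/2] = 153/730.5 = 0.209445…
Arc Ed = %ΔQ / %ΔP = (-7860/17590) / (153/730.5) = -2.1334…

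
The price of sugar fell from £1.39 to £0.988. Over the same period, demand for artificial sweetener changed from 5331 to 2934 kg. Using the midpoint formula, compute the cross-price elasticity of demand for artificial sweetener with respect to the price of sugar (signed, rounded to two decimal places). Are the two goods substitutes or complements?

%ΔQ_{artificial sweetener} = (2934 − 5331)/avg = -2397/4132.5 = -0.580036…
%ΔP_{sugar} = (0.988 − 1.39)/avg = -0.402/1.189 = -0.338099…
E_cross = (-2397/4132.5) / (-0.402/1.189) = 1.7155…
E_cross > 0 ⇒ the goods are substitutes.

1.72; substitutes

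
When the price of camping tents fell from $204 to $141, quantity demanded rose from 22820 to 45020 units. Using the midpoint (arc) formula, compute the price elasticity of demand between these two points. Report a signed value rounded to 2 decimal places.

-1.79

%ΔQ = (45020 − 22820) / [(22820 + 45020)/2] = 22200/33920 = 0.654481…
%ΔP = (141 − 204) / [(204 + 141)/2] = -63/172.5 = -0.365217…
Arc Ed = %ΔQ / %ΔP = (22200/33920) / (-63/172.5) = -1.7920…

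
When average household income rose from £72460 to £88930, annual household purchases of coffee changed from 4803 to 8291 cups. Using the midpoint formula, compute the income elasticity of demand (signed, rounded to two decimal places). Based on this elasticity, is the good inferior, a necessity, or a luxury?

%ΔQ = (8291 − 4803)/[( 4803 + 8291)/2] = 3488/6547 = 0.532763…
%ΔIncome = (88930 − 72460)/[( 72460 + 88930)/2] = 16470/80695 = 0.204101…
E_income = (3488/6547) / (16470/80695) = 2.6102…
E_income > 1 ⇒ normal good, luxury.

2.61; luxury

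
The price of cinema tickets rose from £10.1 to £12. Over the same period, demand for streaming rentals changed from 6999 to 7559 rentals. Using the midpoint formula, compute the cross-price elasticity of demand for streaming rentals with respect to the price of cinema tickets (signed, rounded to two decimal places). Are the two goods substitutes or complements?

%ΔQ_{streaming rentals} = (7559 − 6999)/avg = 560/7279 = 0.076933…
%ΔP_{cinema tickets} = (12 − 10.1)/avg = 1.9/11.05 = 0.171945…
E_cross = (560/7279) / (1.9/11.05) = 0.4474…
E_cross > 0 ⇒ the goods are substitutes.

0.45; substitutes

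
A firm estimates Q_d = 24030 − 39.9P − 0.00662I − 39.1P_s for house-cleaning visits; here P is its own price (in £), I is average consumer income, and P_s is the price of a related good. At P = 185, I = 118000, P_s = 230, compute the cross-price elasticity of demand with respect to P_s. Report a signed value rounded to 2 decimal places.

At the given values, Q_d = 24030 − 39.9(185) − 0.00662(118000) − 39.1(230) = 6874.34.
∂Q_d/∂P_s = -39.1.
E = (-39.1) × (230/6874.34) = -1.3081…

-1.31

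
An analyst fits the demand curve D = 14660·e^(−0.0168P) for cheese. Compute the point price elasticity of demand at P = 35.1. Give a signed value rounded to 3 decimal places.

-0.590

dD/dP = −0.0168·D = -136.568. At P = 35.1, D = 8129.04.
Ed = (dD/dP)·(P/D) = (-136.568) × (35.1/8129.04) = -0.58968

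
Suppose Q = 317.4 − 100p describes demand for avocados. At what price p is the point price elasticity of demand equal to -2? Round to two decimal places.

Ed = −100p/(317.4 − 100p). Set this equal to -2:
100p = 2·(317.4 − 100p) ⇒ 100p(1 + 2) = 2·317.4
p = 2·317.4 / (100·3) = 2.116

2.12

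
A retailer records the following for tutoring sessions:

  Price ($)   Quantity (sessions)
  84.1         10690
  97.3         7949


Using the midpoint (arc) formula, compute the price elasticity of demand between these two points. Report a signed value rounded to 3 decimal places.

-2.021

%ΔQ = (7949 − 10690) / [(10690 + 7949)/2] = -2741/9319.5 = -0.294114…
%ΔP = (97.3 − 84.1) / [(84.1 + 97.3)/2] = 13.2/90.7 = 0.145534…
Arc Ed = %ΔQ / %ΔP = (-2741/9319.5) / (13.2/90.7) = -2.02092…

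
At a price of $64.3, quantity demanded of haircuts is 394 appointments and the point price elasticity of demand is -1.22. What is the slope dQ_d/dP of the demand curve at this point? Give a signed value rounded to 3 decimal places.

Ed = (dQ_d/dP)·(P/Q_d) ⇒ dQ_d/dP = Ed·Q_d/P = (-1.22)·394/64.3 = -7.47558…

-7.476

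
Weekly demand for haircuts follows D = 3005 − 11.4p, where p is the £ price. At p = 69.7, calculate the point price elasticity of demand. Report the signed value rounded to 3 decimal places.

dD/dp = −11.4. At p = 69.7, D = 3005 − 11.4(69.7) = 2210.42.
Ed = (dD/dp)·(p/D) = −11.4 × (69.7/2210.42) = -0.35947…

-0.359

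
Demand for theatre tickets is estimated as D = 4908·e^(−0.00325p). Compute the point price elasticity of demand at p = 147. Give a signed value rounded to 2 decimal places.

dD/dp = −0.00325·D = -9.89245. At p = 147, D = 3043.83.
Ed = (dD/dp)·(p/D) = (-9.89245) × (147/3043.83) = -0.4777…

-0.48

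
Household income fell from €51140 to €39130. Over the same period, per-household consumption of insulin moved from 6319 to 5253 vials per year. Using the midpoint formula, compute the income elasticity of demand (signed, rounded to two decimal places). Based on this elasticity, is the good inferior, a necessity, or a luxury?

%ΔQ = (5253 − 6319)/[( 6319 + 5253)/2] = -1066/5786 = -0.184237…
%ΔIncome = (39130 − 51140)/[( 51140 + 39130)/2] = -12010/45135 = -0.266090…
E_income = (-1066/5786) / (-12010/45135) = 0.6923…
0 < E_income < 1 ⇒ normal good, necessity.

0.69; necessity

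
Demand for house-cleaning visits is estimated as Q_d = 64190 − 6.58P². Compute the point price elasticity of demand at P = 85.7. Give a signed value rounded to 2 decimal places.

dQ_d/dP = −2·6.58·P = -1127.812. At P = 85.7, Q_d = 15863.2558.
Ed = (dQ_d/dP)·(P/Q_d) = (-1127.812) × (85.7/15863.2558) = -6.0929…

-6.09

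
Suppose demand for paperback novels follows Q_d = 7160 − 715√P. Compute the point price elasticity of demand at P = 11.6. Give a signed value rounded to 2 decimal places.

-0.26

dQ_d/dP = −715/(2√P) = -104.966. At P = 11.6, Q_d = 4724.8.
Ed = (dQ_d/dP)·(P/Q_d) = (-104.966) × (11.6/4724.8) = -0.2577…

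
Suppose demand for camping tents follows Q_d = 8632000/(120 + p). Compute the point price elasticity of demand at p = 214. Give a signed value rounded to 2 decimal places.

-0.64

dQ_d/dp = −8632000/(120 + p)² = -77.3782. At p = 214, Q_d = 25844.3.
Ed = (dQ_d/dp)·(p/Q_d) = (-77.3782) × (214/25844.3) = -0.6407…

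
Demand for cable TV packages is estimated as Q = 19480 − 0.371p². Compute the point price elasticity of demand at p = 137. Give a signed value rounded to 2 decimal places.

dQ/dp = −2·0.371·p = -101.654. At p = 137, Q = 12516.701.
Ed = (dQ/dp)·(p/Q) = (-101.654) × (137/12516.701) = -1.1126…

-1.11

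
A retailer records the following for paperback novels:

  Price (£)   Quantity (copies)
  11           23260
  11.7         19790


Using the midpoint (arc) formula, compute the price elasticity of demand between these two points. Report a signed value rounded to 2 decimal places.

%ΔQ = (19790 − 23260) / [(23260 + 19790)/2] = -3470/21525 = -0.161207…
%ΔP = (11.7 − 11) / [(11 + 11.7)/2] = 0.7/11.35 = 0.061674…
Arc Ed = %ΔQ / %ΔP = (-3470/21525) / (0.7/11.35) = -2.6138…

-2.61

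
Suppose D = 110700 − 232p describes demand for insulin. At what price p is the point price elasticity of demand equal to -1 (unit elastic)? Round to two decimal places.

Ed = −232p/(110700 − 232p). Set this equal to -1:
232p = 1·(110700 − 232p) ⇒ 232p(1 + 1) = 1·110700
p = 1·110700 / (232·2) = 238.5775…

238.58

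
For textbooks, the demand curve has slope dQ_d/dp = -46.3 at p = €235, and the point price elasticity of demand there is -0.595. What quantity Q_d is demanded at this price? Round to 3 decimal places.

18286.555

Ed = (dQ_d/dp)·(p/Q_d) ⇒ Q_d = (dQ_d/dp)·p/Ed = (-46.3)·235/(-0.595) = 18286.55462…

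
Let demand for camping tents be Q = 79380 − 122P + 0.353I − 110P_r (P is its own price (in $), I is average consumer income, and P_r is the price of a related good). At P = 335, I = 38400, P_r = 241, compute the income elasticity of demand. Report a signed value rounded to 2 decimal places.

At the given values, Q = 79380 − 122(335) + 0.353(38400) − 110(241) = 25555.2.
∂Q/∂I = 0.353.
E = (0.353) × (38400/25555.2) = 0.5304…

0.53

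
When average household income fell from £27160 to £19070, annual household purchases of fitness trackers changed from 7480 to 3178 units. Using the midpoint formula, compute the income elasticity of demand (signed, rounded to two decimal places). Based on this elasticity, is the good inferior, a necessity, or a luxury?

%ΔQ = (3178 − 7480)/[( 7480 + 3178)/2] = -4302/5329 = -0.807280…
%ΔIncome = (19070 − 27160)/[( 27160 + 19070)/2] = -8090/23115 = -0.349989…
E_income = (-4302/5329) / (-8090/23115) = 2.3065…
E_income > 1 ⇒ normal good, luxury.

2.31; luxury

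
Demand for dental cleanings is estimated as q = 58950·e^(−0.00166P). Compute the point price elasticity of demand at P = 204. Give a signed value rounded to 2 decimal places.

-0.34

dq/dP = −0.00166·q = -69.7465. At P = 204, q = 42016.
Ed = (dq/dP)·(P/q) = (-69.7465) × (204/42016) = -0.3386…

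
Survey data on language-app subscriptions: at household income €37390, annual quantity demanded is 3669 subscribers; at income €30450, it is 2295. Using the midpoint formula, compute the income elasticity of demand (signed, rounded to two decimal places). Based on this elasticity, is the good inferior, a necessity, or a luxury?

%ΔQ = (2295 − 3669)/[( 3669 + 2295)/2] = -1374/2982 = -0.460764…
%ΔIncome = (30450 − 37390)/[( 37390 + 30450)/2] = -6940/33920 = -0.204599…
E_income = (-1374/2982) / (-6940/33920) = 2.2520…
E_income > 1 ⇒ normal good, luxury.

2.25; luxury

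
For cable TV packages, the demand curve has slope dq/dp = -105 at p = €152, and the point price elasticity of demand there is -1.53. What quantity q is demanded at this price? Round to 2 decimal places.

10431.37

Ed = (dq/dp)·(p/q) ⇒ q = (dq/dp)·p/Ed = (-105)·152/(-1.53) = 10431.3725…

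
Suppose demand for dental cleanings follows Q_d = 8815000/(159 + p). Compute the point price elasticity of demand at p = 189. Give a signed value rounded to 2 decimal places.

-0.54

dQ_d/dp = −8815000/(159 + p)² = -72.7887. At p = 189, Q_d = 25330.5.
Ed = (dQ_d/dp)·(p/Q_d) = (-72.7887) × (189/25330.5) = -0.5431…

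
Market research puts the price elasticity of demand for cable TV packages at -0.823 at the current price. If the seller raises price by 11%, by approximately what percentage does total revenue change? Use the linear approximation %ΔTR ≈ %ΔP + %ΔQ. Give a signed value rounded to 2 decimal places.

%ΔQ ≈ Ed × %ΔP = (-0.823) × (+11%) = -9.0530%
%ΔTR ≈ %ΔP + %ΔQ = (+11%) + (-9.0530%) = +1.9470%

+1.95%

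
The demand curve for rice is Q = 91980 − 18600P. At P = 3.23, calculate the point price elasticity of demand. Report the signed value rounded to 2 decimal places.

-1.88

dQ/dP = −18600. At P = 3.23, Q = 91980 − 18600(3.23) = 31902.
Ed = (dQ/dP)·(P/Q) = −18600 × (3.23/31902) = -1.8832…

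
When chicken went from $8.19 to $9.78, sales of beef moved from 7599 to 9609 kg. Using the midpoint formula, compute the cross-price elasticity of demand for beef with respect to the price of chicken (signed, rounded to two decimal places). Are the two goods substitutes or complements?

%ΔQ_{beef} = (9609 − 7599)/avg = 2010/8604 = 0.233612…
%ΔP_{chicken} = (9.78 − 8.19)/avg = 1.59/8.985 = 0.176961…
E_cross = (2010/8604) / (1.59/8.985) = 1.3201…
E_cross > 0 ⇒ the goods are substitutes.

1.32; substitutes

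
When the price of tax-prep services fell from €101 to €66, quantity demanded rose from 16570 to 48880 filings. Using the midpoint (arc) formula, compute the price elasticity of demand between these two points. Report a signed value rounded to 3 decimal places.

-2.355

%ΔQ = (48880 − 16570) / [(16570 + 48880)/2] = 32310/32725 = 0.987318…
%ΔP = (66 − 101) / [(101 + 66)/2] = -35/83.5 = -0.419161…
Arc Ed = %ΔQ / %ΔP = (32310/32725) / (-35/83.5) = -2.35546…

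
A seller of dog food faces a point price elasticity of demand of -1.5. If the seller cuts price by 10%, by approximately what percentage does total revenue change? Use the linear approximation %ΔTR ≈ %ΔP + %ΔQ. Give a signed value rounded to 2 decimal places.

+5.00%

%ΔQ ≈ Ed × %ΔP = (-1.5) × (-10%) = +15.0000%
%ΔTR ≈ %ΔP + %ΔQ = (-10%) + (+15.0000%) = +5.0000%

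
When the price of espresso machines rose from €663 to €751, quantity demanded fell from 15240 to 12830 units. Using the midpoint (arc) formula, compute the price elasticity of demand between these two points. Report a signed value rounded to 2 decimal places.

%ΔQ = (12830 − 15240) / [(15240 + 12830)/2] = -2410/14035 = -0.171713…
%ΔP = (751 − 663) / [(663 + 751)/2] = 88/707 = 0.124469…
Arc Ed = %ΔQ / %ΔP = (-2410/14035) / (88/707) = -1.3795…

-1.38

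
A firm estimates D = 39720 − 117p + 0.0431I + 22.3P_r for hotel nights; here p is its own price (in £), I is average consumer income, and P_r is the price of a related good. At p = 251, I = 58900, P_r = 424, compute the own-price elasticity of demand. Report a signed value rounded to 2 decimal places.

-1.31

At the given values, D = 39720 − 117(251) + 0.0431(58900) + 22.3(424) = 22346.79.
∂D/∂p = −117.
E = (-117) × (251/22346.79) = -1.3141…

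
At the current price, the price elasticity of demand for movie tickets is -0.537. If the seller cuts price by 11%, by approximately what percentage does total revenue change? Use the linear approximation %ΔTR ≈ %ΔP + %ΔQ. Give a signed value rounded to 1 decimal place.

-5.1%

%ΔQ ≈ Ed × %ΔP = (-0.537) × (-11%) = +5.9070%
%ΔTR ≈ %ΔP + %ΔQ = (-11%) + (+5.9070%) = -5.0930%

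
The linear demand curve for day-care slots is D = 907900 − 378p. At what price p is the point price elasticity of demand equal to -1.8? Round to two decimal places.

Ed = −378p/(907900 − 378p). Set this equal to -1.8:
378p = 1.8·(907900 − 378p) ⇒ 378p(1 + 1.8) = 1.8·907900
p = 1.8·907900 / (378·2.8) = 1544.0476…

1544.05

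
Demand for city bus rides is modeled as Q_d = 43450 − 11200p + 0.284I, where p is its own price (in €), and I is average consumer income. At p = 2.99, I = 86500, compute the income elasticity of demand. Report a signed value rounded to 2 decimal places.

0.71

At the given values, Q_d = 43450 − 11200(2.99) + 0.284(86500) = 34528.
∂Q_d/∂I = 0.284.
E = (0.284) × (86500/34528) = 0.7114…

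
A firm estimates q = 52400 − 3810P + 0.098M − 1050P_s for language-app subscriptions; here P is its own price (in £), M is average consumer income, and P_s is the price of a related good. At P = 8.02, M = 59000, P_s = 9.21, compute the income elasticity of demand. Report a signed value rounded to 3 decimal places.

At the given values, q = 52400 − 3810(8.02) + 0.098(59000) − 1050(9.21) = 17955.3.
∂q/∂M = 0.098.
E = (0.098) × (59000/17955.3) = 0.32202…

0.322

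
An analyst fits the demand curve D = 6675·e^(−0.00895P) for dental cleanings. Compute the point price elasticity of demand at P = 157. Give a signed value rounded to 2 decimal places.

-1.41

dD/dP = −0.00895·D = -14.6563. At P = 157, D = 1637.58.
Ed = (dD/dP)·(P/D) = (-14.6563) × (157/1637.58) = -1.4051…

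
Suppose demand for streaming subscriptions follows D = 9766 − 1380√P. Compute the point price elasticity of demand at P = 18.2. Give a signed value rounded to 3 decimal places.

dD/dP = −1380/(2√P) = -161.738. At P = 18.2, D = 3878.72.
Ed = (dD/dP)·(P/D) = (-161.738) × (18.2/3878.72) = -0.75892…

-0.759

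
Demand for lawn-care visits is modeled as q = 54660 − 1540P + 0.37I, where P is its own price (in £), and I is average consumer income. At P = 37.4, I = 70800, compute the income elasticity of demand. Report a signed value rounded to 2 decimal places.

At the given values, q = 54660 − 1540(37.4) + 0.37(70800) = 23260.
∂q/∂I = 0.37.
E = (0.37) × (70800/23260) = 1.1262…

1.13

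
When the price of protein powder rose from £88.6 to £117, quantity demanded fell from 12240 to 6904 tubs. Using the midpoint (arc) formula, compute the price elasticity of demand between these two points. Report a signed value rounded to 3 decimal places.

%ΔQ = (6904 − 12240) / [(12240 + 6904)/2] = -5336/9572 = -0.557459…
%ΔP = (117 − 88.6) / [(88.6 + 117)/2] = 28.4/102.8 = 0.276264…
Arc Ed = %ΔQ / %ΔP = (-5336/9572) / (28.4/102.8) = -2.01784…

-2.018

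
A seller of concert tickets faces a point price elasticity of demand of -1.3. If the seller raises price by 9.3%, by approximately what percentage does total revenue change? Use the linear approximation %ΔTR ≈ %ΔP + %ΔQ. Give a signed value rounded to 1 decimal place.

%ΔQ ≈ Ed × %ΔP = (-1.3) × (+9.3%) = -12.0900%
%ΔTR ≈ %ΔP + %ΔQ = (+9.3%) + (-12.0900%) = -2.7900%

-2.8%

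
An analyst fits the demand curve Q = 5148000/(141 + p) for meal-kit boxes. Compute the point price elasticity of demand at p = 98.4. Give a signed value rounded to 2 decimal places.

dQ/dp = −5148000/(141 + p)² = -89.8236. At p = 98.4, Q = 21503.8.
Ed = (dQ/dp)·(p/Q) = (-89.8236) × (98.4/21503.8) = -0.4110…

-0.41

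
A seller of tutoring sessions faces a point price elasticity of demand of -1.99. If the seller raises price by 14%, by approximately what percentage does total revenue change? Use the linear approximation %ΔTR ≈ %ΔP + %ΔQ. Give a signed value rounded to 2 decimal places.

-13.86%

%ΔQ ≈ Ed × %ΔP = (-1.99) × (+14%) = -27.8600%
%ΔTR ≈ %ΔP + %ΔQ = (+14%) + (-27.8600%) = -13.8600%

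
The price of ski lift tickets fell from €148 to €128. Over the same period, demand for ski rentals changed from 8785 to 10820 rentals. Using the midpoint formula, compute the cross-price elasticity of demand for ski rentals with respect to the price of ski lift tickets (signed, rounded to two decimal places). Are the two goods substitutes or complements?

-1.43; complements

%ΔQ_{ski rentals} = (10820 − 8785)/avg = 2035/9802.5 = 0.207600…
%ΔP_{ski lift tickets} = (128 − 148)/avg = -20/138 = -0.144927…
E_cross = (2035/9802.5) / (-20/138) = -1.4324…
E_cross < 0 ⇒ the goods are complements.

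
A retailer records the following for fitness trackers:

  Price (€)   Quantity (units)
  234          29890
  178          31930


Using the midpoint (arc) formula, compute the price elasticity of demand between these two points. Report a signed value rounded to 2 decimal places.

%ΔQ = (31930 − 29890) / [(29890 + 31930)/2] = 2040/30910 = 0.065998…
%ΔP = (178 − 234) / [(234 + 178)/2] = -56/206 = -0.271844…
Arc Ed = %ΔQ / %ΔP = (2040/30910) / (-56/206) = -0.2427…

-0.24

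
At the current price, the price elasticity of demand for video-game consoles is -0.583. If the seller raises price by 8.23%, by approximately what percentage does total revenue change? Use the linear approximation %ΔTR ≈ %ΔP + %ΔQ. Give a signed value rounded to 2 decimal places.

+3.43%

%ΔQ ≈ Ed × %ΔP = (-0.583) × (+8.23%) = -4.7981%
%ΔTR ≈ %ΔP + %ΔQ = (+8.23%) + (-4.7981%) = +3.4319%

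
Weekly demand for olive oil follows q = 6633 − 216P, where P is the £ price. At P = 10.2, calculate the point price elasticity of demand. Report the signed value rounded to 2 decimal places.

dq/dP = −216. At P = 10.2, q = 6633 − 216(10.2) = 4429.8.
Ed = (dq/dP)·(P/q) = −216 × (10.2/4429.8) = -0.4973…

-0.50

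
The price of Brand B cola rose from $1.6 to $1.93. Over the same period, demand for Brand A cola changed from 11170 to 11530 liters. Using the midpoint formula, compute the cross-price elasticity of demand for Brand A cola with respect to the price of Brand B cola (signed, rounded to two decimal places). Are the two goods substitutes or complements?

%ΔQ_{Brand A cola} = (11530 − 11170)/avg = 360/11350 = 0.031718…
%ΔP_{Brand B cola} = (1.93 − 1.6)/avg = 0.33/1.765 = 0.186968…
E_cross = (360/11350) / (0.33/1.765) = 0.1696…
E_cross > 0 ⇒ the goods are substitutes.

0.17; substitutes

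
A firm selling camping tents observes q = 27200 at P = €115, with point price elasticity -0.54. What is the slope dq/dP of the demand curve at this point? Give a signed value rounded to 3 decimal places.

-127.722

Ed = (dq/dP)·(P/q) ⇒ dq/dP = Ed·q/P = (-0.54)·27200/115 = -127.72173…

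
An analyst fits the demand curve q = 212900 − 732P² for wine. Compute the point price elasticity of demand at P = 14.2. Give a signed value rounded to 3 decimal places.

-4.521

dq/dP = −2·732·P = -20788.8. At P = 14.2, q = 65299.52.
Ed = (dq/dP)·(P/q) = (-20788.8) × (14.2/65299.52) = -4.52072…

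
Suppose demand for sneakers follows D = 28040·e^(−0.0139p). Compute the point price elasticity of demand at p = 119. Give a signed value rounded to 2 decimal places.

dD/dp = −0.0139·D = -74.5463. At p = 119, D = 5363.05.
Ed = (dD/dp)·(p/D) = (-74.5463) × (119/5363.05) = -1.6541

-1.65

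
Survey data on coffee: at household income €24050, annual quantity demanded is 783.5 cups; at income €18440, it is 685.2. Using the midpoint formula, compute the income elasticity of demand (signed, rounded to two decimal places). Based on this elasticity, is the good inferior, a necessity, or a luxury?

%ΔQ = (685.2 − 783.5)/[( 783.5 + 685.2)/2] = -98.3/734.35 = -0.133859…
%ΔIncome = (18440 − 24050)/[( 24050 + 18440)/2] = -5610/21245 = -0.264062…
E_income = (-98.3/734.35) / (-5610/21245) = 0.5069…
0 < E_income < 1 ⇒ normal good, necessity.

0.51; necessity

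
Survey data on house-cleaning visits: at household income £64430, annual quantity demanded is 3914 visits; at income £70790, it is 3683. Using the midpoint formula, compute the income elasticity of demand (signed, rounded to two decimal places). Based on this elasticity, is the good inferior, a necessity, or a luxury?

%ΔQ = (3683 − 3914)/[( 3914 + 3683)/2] = -231/3798.5 = -0.060813…
%ΔIncome = (70790 − 64430)/[( 64430 + 70790)/2] = 6360/67610 = 0.094068…
E_income = (-231/3798.5) / (6360/67610) = -0.6464…
E_income < 0 ⇒ inferior good.

-0.65; inferior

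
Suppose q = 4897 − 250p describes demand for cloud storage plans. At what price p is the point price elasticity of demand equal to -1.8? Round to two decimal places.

12.59

Ed = −250p/(4897 − 250p). Set this equal to -1.8:
250p = 1.8·(4897 − 250p) ⇒ 250p(1 + 1.8) = 1.8·4897
p = 1.8·4897 / (250·2.8) = 12.5922…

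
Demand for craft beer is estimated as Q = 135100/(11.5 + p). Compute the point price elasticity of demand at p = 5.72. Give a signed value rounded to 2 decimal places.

dQ/dp = −135100/(11.5 + p)² = -455.606. At p = 5.72, Q = 7845.53.
Ed = (dQ/dp)·(p/Q) = (-455.606) × (5.72/7845.53) = -0.3321…

-0.33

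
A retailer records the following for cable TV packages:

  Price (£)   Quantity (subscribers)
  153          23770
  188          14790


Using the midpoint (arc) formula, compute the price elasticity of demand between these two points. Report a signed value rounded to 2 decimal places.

-2.27

%ΔQ = (14790 − 23770) / [(23770 + 14790)/2] = -8980/19280 = -0.465767…
%ΔP = (188 − 153) / [(153 + 188)/2] = 35/170.5 = 0.205278…
Arc Ed = %ΔQ / %ΔP = (-8980/19280) / (35/170.5) = -2.2689…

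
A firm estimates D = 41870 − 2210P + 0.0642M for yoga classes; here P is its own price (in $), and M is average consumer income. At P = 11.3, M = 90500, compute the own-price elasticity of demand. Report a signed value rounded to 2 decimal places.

At the given values, D = 41870 − 2210(11.3) + 0.0642(90500) = 22707.1.
∂D/∂P = −2210.
E = (-2210) × (11.3/22707.1) = -1.0997…

-1.10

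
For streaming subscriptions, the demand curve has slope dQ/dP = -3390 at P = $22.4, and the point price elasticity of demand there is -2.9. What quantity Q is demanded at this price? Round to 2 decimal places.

Ed = (dQ/dP)·(P/Q) ⇒ Q = (dQ/dP)·P/Ed = (-3390)·22.4/(-2.9) = 26184.8275…

26184.83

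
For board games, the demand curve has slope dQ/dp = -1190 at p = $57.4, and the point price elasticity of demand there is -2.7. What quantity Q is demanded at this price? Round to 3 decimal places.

25298.519

Ed = (dQ/dp)·(p/Q) ⇒ Q = (dQ/dp)·p/Ed = (-1190)·57.4/(-2.7) = 25298.51851…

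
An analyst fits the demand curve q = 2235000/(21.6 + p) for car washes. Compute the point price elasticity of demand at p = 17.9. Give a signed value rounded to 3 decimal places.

-0.453

dq/dp = −2235000/(21.6 + p)² = -1432.46. At p = 17.9, q = 56582.3.
Ed = (dq/dp)·(p/q) = (-1432.46) × (17.9/56582.3) = -0.45316…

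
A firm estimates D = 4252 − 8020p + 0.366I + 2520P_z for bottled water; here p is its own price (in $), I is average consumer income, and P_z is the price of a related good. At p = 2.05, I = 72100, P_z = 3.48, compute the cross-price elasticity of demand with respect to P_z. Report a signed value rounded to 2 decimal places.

At the given values, D = 4252 − 8020(2.05) + 0.366(72100) + 2520(3.48) = 22969.2.
∂D/∂P_z = 2520.
E = (2520) × (3.48/22969.2) = 0.3817…

0.38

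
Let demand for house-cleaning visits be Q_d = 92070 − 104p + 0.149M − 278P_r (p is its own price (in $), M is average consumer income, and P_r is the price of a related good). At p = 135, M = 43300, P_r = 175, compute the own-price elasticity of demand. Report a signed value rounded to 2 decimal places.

At the given values, Q_d = 92070 − 104(135) + 0.149(43300) − 278(175) = 35831.7.
∂Q_d/∂p = −104.
E = (-104) × (135/35831.7) = -0.3918…

-0.39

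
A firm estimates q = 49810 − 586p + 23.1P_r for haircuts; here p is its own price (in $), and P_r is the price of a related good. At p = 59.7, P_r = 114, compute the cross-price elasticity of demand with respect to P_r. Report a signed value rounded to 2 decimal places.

0.15

At the given values, q = 49810 − 586(59.7) + 23.1(114) = 17459.2.
∂q/∂P_r = 23.1.
E = (23.1) × (114/17459.2) = 0.1508…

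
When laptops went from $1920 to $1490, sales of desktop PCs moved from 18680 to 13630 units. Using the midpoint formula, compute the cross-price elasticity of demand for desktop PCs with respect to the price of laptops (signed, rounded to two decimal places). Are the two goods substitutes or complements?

1.24; substitutes

%ΔQ_{desktop PCs} = (13630 − 18680)/avg = -5050/16155 = -0.312596…
%ΔP_{laptops} = (1490 − 1920)/avg = -430/1705 = -0.252199…
E_cross = (-5050/16155) / (-430/1705) = 1.2394…
E_cross > 0 ⇒ the goods are substitutes.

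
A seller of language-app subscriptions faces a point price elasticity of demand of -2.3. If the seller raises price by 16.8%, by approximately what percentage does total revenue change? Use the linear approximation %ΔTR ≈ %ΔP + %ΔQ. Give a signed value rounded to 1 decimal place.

%ΔQ ≈ Ed × %ΔP = (-2.3) × (+16.8%) = -38.6400%
%ΔTR ≈ %ΔP + %ΔQ = (+16.8%) + (-38.6400%) = -21.8400%

-21.8%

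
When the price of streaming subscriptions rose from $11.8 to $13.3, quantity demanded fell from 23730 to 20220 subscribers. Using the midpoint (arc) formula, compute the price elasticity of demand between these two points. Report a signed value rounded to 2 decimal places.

-1.34

%ΔQ = (20220 − 23730) / [(23730 + 20220)/2] = -3510/21975 = -0.159726…
%ΔP = (13.3 − 11.8) / [(11.8 + 13.3)/2] = 1.5/12.55 = 0.119521…
Arc Ed = %ΔQ / %ΔP = (-3510/21975) / (1.5/12.55) = -1.3363…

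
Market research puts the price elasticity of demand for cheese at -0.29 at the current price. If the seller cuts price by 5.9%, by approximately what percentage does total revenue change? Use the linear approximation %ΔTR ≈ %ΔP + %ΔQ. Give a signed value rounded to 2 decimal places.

-4.19%

%ΔQ ≈ Ed × %ΔP = (-0.29) × (-5.9%) = +1.7110%
%ΔTR ≈ %ΔP + %ΔQ = (-5.9%) + (+1.7110%) = -4.1890%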